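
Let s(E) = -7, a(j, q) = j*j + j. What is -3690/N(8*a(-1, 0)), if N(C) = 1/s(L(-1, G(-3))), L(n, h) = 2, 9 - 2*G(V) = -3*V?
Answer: 25830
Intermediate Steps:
G(V) = 9/2 + 3*V/2 (G(V) = 9/2 - (-3)*V/2 = 9/2 + 3*V/2)
a(j, q) = j + j**2 (a(j, q) = j**2 + j = j + j**2)
N(C) = -1/7 (N(C) = 1/(-7) = -1/7)
-3690/N(8*a(-1, 0)) = -3690/(-1/7) = -3690*(-7) = 25830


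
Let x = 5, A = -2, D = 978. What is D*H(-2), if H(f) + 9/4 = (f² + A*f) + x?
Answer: 21027/2 ≈ 10514.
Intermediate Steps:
H(f) = 11/4 + f² - 2*f (H(f) = -9/4 + ((f² - 2*f) + 5) = -9/4 + (5 + f² - 2*f) = 11/4 + f² - 2*f)
D*H(-2) = 978*(11/4 + (-2)² - 2*(-2)) = 978*(11/4 + 4 + 4) = 978*(43/4) = 21027/2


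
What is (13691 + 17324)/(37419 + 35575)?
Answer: 31015/72994 ≈ 0.42490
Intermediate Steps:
(13691 + 17324)/(37419 + 35575) = 31015/72994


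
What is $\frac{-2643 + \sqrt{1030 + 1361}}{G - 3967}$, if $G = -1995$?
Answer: $\frac{2643}{5962} - \frac{\sqrt{2391}}{5962} \approx 0.43511$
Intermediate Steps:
$\frac{-2643 + \sqrt{1030 + 1361}}{G - 3967} = \frac{-2643 + \sqrt{1030 + 1361}}{-1995 - 3967} = \frac{-2643 + \sqrt{2391}}{-5962} = \left(-2643 + \sqrt{2391}\right) \left(- \frac{1}{5962}\right) = \frac{2643}{5962} - \frac{\sqrt{2391}}{5962}$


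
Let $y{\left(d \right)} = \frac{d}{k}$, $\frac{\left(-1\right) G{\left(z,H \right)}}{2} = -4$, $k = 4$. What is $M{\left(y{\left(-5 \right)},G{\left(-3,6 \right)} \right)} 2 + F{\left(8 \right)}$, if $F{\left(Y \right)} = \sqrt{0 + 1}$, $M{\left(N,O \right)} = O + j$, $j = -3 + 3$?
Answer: $17$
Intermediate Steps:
$j = 0$
$G{\left(z,H \right)} = 8$ ($G{\left(z,H \right)} = \left(-2\right) \left(-4\right) = 8$)
$y{\left(d \right)} = \frac{d}{4}$
$M{\left(N,O \right)} = O$ ($M{\left(N,O \right)} = O + 0 = O$)
$F{\left(Y \right)} = 1$ ($F{\left(Y \right)} = \sqrt{1} = 1$)
$M{\left(y{\left(-5 \right)},G{\left(-3,6 \right)} \right)} 2 + F{\left(8 \right)} = 8 \cdot 2 + 1 = 16 + 1 = 17$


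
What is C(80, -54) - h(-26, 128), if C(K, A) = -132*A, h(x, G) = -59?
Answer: 7187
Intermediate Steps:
C(80, -54) - h(-26, 128) = -132*(-54) - 1*(-59) = 7128 + 59 = 7187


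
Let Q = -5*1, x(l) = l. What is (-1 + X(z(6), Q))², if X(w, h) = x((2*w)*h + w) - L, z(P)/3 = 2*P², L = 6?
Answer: 3806401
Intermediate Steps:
z(P) = 6*P² (z(P) = 3*(2*P²) = 6*P²)
Q = -5
X(w, h) = -6 + w + 2*h*w (X(w, h) = ((2*w)*h + w) - 1*6 = (2*h*w + w) - 6 = (w + 2*h*w) - 6 = -6 + w + 2*h*w)
(-1 + X(z(6), Q))² = (-1 + (-6 + (6*6²)*(1 + 2*(-5))))² = (-1 + (-6 + (6*36)*(1 - 10)))² = (-1 + (-6 + 216*(-9)))² = (-1 + (-6 - 1944))² = (-1 - 1950)² = (-1951)² = 3806401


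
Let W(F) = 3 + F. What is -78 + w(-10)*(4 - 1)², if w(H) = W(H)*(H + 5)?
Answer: 237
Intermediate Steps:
w(H) = (3 + H)*(5 + H) (w(H) = (3 + H)*(H + 5) = (3 + H)*(5 + H))
-78 + w(-10)*(4 - 1)² = -78 + ((3 - 10)*(5 - 10))*(4 - 1)² = -78 - 7*(-5)*3² = -78 + 35*9 = -78 + 315 = 237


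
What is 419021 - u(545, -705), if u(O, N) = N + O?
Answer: 419181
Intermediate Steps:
419021 - u(545, -705) = 419021 - (-705 + 545) = 419021 - 1*(-160) = 419021 + 160 = 419181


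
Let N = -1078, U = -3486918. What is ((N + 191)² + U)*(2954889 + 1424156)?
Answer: -11824073977705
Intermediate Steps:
((N + 191)² + U)*(2954889 + 1424156) = ((-1078 + 191)² - 3486918)*(2954889 + 1424156) = ((-887)² - 3486918)*4379045 = (786769 - 3486918)*4379045 = -2700149*4379045 = -11824073977705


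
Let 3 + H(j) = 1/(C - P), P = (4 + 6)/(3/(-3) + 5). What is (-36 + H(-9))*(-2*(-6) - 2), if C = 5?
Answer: -386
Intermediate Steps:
P = 5/2 (P = 10/(3*(-⅓) + 5) = 10/(-1 + 5) = 10/4 = 10*(¼) = 5/2 ≈ 2.5000)
H(j) = -13/5 (H(j) = -3 + 1/(5 - 1*5/2) = -3 + 1/(5 - 5/2) = -3 + 1/(5/2) = -3 + ⅖ = -13/5)
(-36 + H(-9))*(-2*(-6) - 2) = (-36 - 13/5)*(-2*(-6) - 2) = -193*(12 - 2)/5 = -193/5*10 = -386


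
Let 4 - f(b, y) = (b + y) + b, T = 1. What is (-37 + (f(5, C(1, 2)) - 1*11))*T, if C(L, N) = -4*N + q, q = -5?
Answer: -41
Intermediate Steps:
C(L, N) = -5 - 4*N (C(L, N) = -4*N - 5 = -5 - 4*N)
f(b, y) = 4 - y - 2*b (f(b, y) = 4 - ((b + y) + b) = 4 - (y + 2*b) = 4 + (-y - 2*b) = 4 - y - 2*b)
(-37 + (f(5, C(1, 2)) - 1*11))*T = (-37 + ((4 - (-5 - 4*2) - 2*5) - 1*11))*1 = (-37 + ((4 - (-5 - 8) - 10) - 11))*1 = (-37 + ((4 - 1*(-13) - 10) - 11))*1 = (-37 + ((4 + 13 - 10) - 11))*1 = (-37 + (7 - 11))*1 = (-37 - 4)*1 = -41*1 = -41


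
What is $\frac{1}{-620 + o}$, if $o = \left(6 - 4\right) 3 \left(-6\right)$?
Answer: $- \frac{1}{656} \approx -0.0015244$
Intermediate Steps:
$o = -36$ ($o = \left(6 - 4\right) 3 \left(-6\right) = 2 \cdot 3 \left(-6\right) = 6 \left(-6\right) = -36$)
$\frac{1}{-620 + o} = \frac{1}{-620 - 36} = \frac{1}{-656} = - \frac{1}{656}$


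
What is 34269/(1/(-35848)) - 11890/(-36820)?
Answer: -4523245361195/3682 ≈ -1.2285e+9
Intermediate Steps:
34269/(1/(-35848)) - 11890/(-36820) = 34269/(-1/35848) - 11890*(-1/36820) = 34269*(-35848) + 1189/3682 = -1228475112 + 1189/3682 = -4523245361195/3682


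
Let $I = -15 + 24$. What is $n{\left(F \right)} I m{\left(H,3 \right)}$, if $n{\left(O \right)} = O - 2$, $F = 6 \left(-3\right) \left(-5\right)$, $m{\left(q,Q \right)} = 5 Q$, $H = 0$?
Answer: $11880$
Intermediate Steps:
$I = 9$
$F = 90$ ($F = \left(-18\right) \left(-5\right) = 90$)
$n{\left(O \right)} = -2 + O$ ($n{\left(O \right)} = O - 2 = -2 + O$)
$n{\left(F \right)} I m{\left(H,3 \right)} = \left(-2 + 90\right) 9 \cdot 5 \cdot 3 = 88 \cdot 9 \cdot 15 = 792 \cdot 15 = 11880$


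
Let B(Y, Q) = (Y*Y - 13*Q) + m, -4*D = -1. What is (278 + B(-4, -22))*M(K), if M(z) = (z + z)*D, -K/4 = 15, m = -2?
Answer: -17340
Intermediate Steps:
D = ¼ (D = -¼*(-1) = ¼ ≈ 0.25000)
K = -60 (K = -4*15 = -60)
M(z) = z/2 (M(z) = (z + z)*(¼) = (2*z)*(¼) = z/2)
B(Y, Q) = -2 + Y² - 13*Q (B(Y, Q) = (Y*Y - 13*Q) - 2 = (Y² - 13*Q) - 2 = -2 + Y² - 13*Q)
(278 + B(-4, -22))*M(K) = (278 + (-2 + (-4)² - 13*(-22)))*((½)*(-60)) = (278 + (-2 + 16 + 286))*(-30) = (278 + 300)*(-30) = 578*(-30) = -17340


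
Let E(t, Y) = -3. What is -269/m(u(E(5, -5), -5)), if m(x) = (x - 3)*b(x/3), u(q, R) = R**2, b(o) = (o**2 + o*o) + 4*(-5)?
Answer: -2421/23540 ≈ -0.10285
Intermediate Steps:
b(o) = -20 + 2*o**2 (b(o) = (o**2 + o**2) - 20 = 2*o**2 - 20 = -20 + 2*o**2)
m(x) = (-20 + 2*x**2/9)*(-3 + x) (m(x) = (x - 3)*(-20 + 2*(x/3)**2) = (-3 + x)*(-20 + 2*(x*(1/3))**2) = (-3 + x)*(-20 + 2*(x/3)**2) = (-3 + x)*(-20 + 2*(x**2/9)) = (-3 + x)*(-20 + 2*x**2/9) = (-20 + 2*x**2/9)*(-3 + x))
-269/m(u(E(5, -5), -5)) = -269*9/(2*(-90 + ((-5)**2)**2)*(-3 + (-5)**2)) = -269*9/(2*(-90 + 25**2)*(-3 + 25)) = -269*9/(44*(-90 + 625)) = -269/((2/9)*535*22) = -269/23540/9 = -269*9/23540 = -2421/23540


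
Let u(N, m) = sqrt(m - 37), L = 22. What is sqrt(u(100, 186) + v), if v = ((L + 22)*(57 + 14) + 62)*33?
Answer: sqrt(105138 + sqrt(149)) ≈ 324.27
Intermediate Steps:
u(N, m) = sqrt(-37 + m)
v = 105138 (v = ((22 + 22)*(57 + 14) + 62)*33 = (44*71 + 62)*33 = (3124 + 62)*33 = 3186*33 = 105138)
sqrt(u(100, 186) + v) = sqrt(sqrt(-37 + 186) + 105138) = sqrt(sqrt(149) + 105138) = sqrt(105138 + sqrt(149))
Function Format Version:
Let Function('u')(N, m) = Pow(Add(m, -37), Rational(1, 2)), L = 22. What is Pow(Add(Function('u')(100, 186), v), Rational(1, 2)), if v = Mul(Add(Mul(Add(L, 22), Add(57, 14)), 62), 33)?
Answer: Pow(Add(105138, Pow(149, Rational(1, 2))), Rational(1, 2)) ≈ 324.27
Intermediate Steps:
Function('u')(N, m) = Pow(Add(-37, m), Rational(1, 2))
v = 105138 (v = Mul(Add(Mul(Add(22, 22), Add(57, 14)), 62), 33) = Mul(Add(Mul(44, 71), 62), 33) = Mul(Add(3124, 62), 33) = Mul(3186, 33) = 105138)
Pow(Add(Function('u')(100, 186), v), Rational(1, 2)) = Pow(Add(Pow(Add(-37, 186), Rational(1, 2)), 105138), Rational(1, 2)) = Pow(Add(Pow(149, Rational(1, 2)), 105138), Rational(1, 2)) = Pow(Add(105138, Pow(149, Rational(1, 2))), Rational(1, 2))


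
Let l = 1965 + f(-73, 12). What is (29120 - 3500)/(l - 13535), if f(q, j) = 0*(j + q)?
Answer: -2562/1157 ≈ -2.2143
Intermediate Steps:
f(q, j) = 0
l = 1965 (l = 1965 + 0 = 1965)
(29120 - 3500)/(l - 13535) = (29120 - 3500)/(1965 - 13535) = 25620/(-11570) = 25620*(-1/11570) = -2562/1157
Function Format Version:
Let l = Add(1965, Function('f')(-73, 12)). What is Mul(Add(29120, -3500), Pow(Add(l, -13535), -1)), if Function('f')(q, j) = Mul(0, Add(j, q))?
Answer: Rational(-2562, 1157) ≈ -2.2143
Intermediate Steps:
Function('f')(q, j) = 0
l = 1965 (l = Add(1965, 0) = 1965)
Mul(Add(29120, -3500), Pow(Add(l, -13535), -1)) = Mul(Add(29120, -3500), Pow(Add(1965, -13535), -1)) = Mul(25620, Pow(-11570, -1)) = Mul(25620, Rational(-1, 11570)) = Rational(-2562, 1157)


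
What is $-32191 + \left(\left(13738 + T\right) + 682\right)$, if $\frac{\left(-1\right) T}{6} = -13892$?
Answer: $65581$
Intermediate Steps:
$T = 83352$ ($T = \left(-6\right) \left(-13892\right) = 83352$)
$-32191 + \left(\left(13738 + T\right) + 682\right) = -32191 + \left(\left(13738 + 83352\right) + 682\right) = -32191 + \left(97090 + 682\right) = -32191 + 97772 = 65581$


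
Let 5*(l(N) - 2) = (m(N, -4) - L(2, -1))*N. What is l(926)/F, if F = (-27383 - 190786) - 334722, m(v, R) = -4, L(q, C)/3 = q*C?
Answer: -1862/2764455 ≈ -0.00067355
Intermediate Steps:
L(q, C) = 3*C*q (L(q, C) = 3*(q*C) = 3*(C*q) = 3*C*q)
l(N) = 2 + 2*N/5 (l(N) = 2 + ((-4 - 3*(-1)*2)*N)/5 = 2 + ((-4 - 1*(-6))*N)/5 = 2 + ((-4 + 6)*N)/5 = 2 + (2*N)/5 = 2 + 2*N/5)
F = -552891 (F = -218169 - 334722 = -552891)
l(926)/F = (2 + (2/5)*926)/(-552891) = (2 + 1852/5)*(-1/552891) = (1862/5)*(-1/552891) = -1862/2764455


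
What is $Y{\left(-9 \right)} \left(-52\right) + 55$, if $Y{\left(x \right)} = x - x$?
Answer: $55$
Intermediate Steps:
$Y{\left(x \right)} = 0$
$Y{\left(-9 \right)} \left(-52\right) + 55 = 0 \left(-52\right) + 55 = 0 + 55 = 55$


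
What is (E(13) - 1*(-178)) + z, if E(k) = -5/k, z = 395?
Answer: 7444/13 ≈ 572.62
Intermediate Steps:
(E(13) - 1*(-178)) + z = (-5/13 - 1*(-178)) + 395 = (-5*1/13 + 178) + 395 = (-5/13 + 178) + 395 = 2309/13 + 395 = 7444/13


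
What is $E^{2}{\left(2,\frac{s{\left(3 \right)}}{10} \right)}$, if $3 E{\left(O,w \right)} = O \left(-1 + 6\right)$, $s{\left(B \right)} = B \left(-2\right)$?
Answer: $\frac{100}{9} \approx 11.111$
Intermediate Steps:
$s{\left(B \right)} = - 2 B$
$E{\left(O,w \right)} = \frac{5 O}{3}$ ($E{\left(O,w \right)} = \frac{O \left(-1 + 6\right)}{3} = \frac{O 5}{3} = \frac{5 O}{3}$)
$E^{2}{\left(2,\frac{s{\left(3 \right)}}{10} \right)} = \left(\frac{5}{3} \cdot 2\right)^{2} = \left(\frac{10}{3}\right)^{2} = \frac{100}{9}$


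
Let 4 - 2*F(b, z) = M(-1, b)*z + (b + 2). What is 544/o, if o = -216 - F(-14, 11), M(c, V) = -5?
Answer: -1088/503 ≈ -2.1630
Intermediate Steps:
F(b, z) = 1 - b/2 + 5*z/2 (F(b, z) = 2 - (-5*z + (b + 2))/2 = 2 - (-5*z + (2 + b))/2 = 2 - (2 + b - 5*z)/2 = 2 + (-1 - b/2 + 5*z/2) = 1 - b/2 + 5*z/2)
o = -503/2 (o = -216 - (1 - ½*(-14) + (5/2)*11) = -216 - (1 + 7 + 55/2) = -216 - 1*71/2 = -216 - 71/2 = -503/2 ≈ -251.50)
544/o = 544/(-503/2) = 544*(-2/503) = -1088/503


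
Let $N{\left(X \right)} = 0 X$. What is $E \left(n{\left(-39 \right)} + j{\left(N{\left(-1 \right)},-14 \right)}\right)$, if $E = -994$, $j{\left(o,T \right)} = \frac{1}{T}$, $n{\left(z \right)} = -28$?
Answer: $27903$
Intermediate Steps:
$N{\left(X \right)} = 0$
$E \left(n{\left(-39 \right)} + j{\left(N{\left(-1 \right)},-14 \right)}\right) = - 994 \left(-28 + \frac{1}{-14}\right) = - 994 \left(-28 - \frac{1}{14}\right) = \left(-994\right) \left(- \frac{393}{14}\right) = 27903$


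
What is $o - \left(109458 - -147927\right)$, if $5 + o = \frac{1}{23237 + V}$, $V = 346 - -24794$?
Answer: $- \frac{12451756029}{48377} \approx -2.5739 \cdot 10^{5}$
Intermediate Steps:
$V = 25140$ ($V = 346 + 24794 = 25140$)
$o = - \frac{241884}{48377}$ ($o = -5 + \frac{1}{23237 + 25140} = -5 + \frac{1}{48377} = - \frac{241884}{48377} \approx -5.0$)
$o - \left(109458 - -147927\right) = - \frac{241884}{48377} - \left(109458 - -147927\right) = - \frac{241884}{48377} - \left(109458 + 147927\right) = - \frac{241884}{48377} - 257385 = - \frac{12451756029}{48377}$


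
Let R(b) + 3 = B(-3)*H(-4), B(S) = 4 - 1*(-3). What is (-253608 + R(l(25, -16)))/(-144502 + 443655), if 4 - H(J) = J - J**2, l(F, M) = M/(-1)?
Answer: -253443/299153 ≈ -0.84720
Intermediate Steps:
l(F, M) = -M (l(F, M) = M*(-1) = -M)
B(S) = 7 (B(S) = 4 + 3 = 7)
H(J) = 4 + J**2 - J (H(J) = 4 - (J - J**2) = 4 + (J**2 - J) = 4 + J**2 - J)
R(b) = 165 (R(b) = -3 + 7*(4 + (-4)**2 - 1*(-4)) = -3 + 7*(4 + 16 + 4) = -3 + 7*24 = -3 + 168 = 165)
(-253608 + R(l(25, -16)))/(-144502 + 443655) = (-253608 + 165)/(-144502 + 443655) = -253443/299153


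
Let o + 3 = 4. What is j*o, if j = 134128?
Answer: 134128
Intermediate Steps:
o = 1 (o = -3 + 4 = 1)
j*o = 134128*1 = 134128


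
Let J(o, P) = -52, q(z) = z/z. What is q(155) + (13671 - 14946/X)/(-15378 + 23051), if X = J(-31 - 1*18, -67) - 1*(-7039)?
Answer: 49705194/17870417 ≈ 2.7814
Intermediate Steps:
q(z) = 1
X = 6987 (X = -52 - 1*(-7039) = -52 + 7039 = 6987)
q(155) + (13671 - 14946/X)/(-15378 + 23051) = 1 + (13671 - 14946/6987)/(-15378 + 23051) = 1 + (13671 - 14946*1/6987)/7673 = 1 + (13671 - 4982/2329)*(1/7673) = 1 + (31834777/2329)*(1/7673) = 1 + 31834777/17870417 = 49705194/17870417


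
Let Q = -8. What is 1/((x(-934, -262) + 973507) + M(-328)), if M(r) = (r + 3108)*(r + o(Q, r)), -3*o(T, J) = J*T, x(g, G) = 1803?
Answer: -3/7104310 ≈ -4.2228e-7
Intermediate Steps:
o(T, J) = -J*T/3
M(r) = 11*r*(3108 + r)/3 (M(r) = (r + 3108)*(r - ⅓*r*(-8)) = (3108 + r)*(r + 8*r/3) = (3108 + r)*(11*r/3) = 11*r*(3108 + r)/3)
1/((x(-934, -262) + 973507) + M(-328)) = 1/((1803 + 973507) + (11/3)*(-328)*(3108 - 328)) = 1/(975310 + (11/3)*(-328)*2780) = 1/(975310 - 10030240/3) = 1/(-7104310/3) = -3/7104310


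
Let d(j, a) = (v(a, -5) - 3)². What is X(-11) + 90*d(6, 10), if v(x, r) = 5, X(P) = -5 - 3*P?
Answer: 388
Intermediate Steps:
d(j, a) = 4 (d(j, a) = (5 - 3)² = 2² = 4)
X(-11) + 90*d(6, 10) = (-5 - 3*(-11)) + 90*4 = (-5 + 33) + 360 = 28 + 360 = 388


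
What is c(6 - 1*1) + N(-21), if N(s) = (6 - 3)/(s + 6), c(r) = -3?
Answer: -16/5 ≈ -3.2000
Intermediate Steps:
N(s) = 3/(6 + s)
c(6 - 1*1) + N(-21) = -3 + 3/(6 - 21) = -3 + 3/(-15) = -3 + 3*(-1/15) = -3 - ⅕ = -16/5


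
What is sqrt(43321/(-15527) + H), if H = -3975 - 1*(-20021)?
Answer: sqrt(3867821054367)/15527 ≈ 126.66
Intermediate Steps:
H = 16046 (H = -3975 + 20021 = 16046)
sqrt(43321/(-15527) + H) = sqrt(43321/(-15527) + 16046) = sqrt(43321*(-1/15527) + 16046) = sqrt(-43321/15527 + 16046) = sqrt(249102921/15527) = sqrt(3867821054367)/15527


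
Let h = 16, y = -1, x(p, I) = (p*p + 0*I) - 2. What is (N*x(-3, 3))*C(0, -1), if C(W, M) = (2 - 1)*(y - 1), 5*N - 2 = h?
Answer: -252/5 ≈ -50.400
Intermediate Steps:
x(p, I) = -2 + p**2 (x(p, I) = (p**2 + 0) - 2 = p**2 - 2 = -2 + p**2)
N = 18/5 (N = 2/5 + (1/5)*16 = 2/5 + 16/5 = 18/5 ≈ 3.6000)
C(W, M) = -2 (C(W, M) = (2 - 1)*(-1 - 1) = 1*(-2) = -2)
(N*x(-3, 3))*C(0, -1) = (18*(-2 + (-3)**2)/5)*(-2) = (18*(-2 + 9)/5)*(-2) = ((18/5)*7)*(-2) = (126/5)*(-2) = -252/5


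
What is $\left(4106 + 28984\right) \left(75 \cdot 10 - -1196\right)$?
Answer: $64393140$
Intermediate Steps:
$\left(4106 + 28984\right) \left(75 \cdot 10 - -1196\right) = 33090 \left(750 + 1196\right) = 33090 \cdot 1946 = 64393140$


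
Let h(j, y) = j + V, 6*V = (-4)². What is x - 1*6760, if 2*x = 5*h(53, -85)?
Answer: -39725/6 ≈ -6620.8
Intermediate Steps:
V = 8/3 (V = (⅙)*(-4)² = (⅙)*16 = 8/3 ≈ 2.6667)
h(j, y) = 8/3 + j (h(j, y) = j + 8/3 = 8/3 + j)
x = 835/6 (x = (5*(8/3 + 53))/2 = (5*(167/3))/2 = (½)*(835/3) = 835/6 ≈ 139.17)
x - 1*6760 = 835/6 - 1*6760 = 835/6 - 6760 = -39725/6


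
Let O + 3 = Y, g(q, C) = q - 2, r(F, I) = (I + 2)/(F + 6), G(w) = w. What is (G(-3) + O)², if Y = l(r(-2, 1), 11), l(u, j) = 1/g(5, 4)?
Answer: 289/9 ≈ 32.111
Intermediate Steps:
r(F, I) = (2 + I)/(6 + F)
g(q, C) = -2 + q
l(u, j) = ⅓ (l(u, j) = 1/(-2 + 5) = 1/3 = ⅓)
Y = ⅓ ≈ 0.33333
O = -8/3 (O = -3 + ⅓ = -8/3 ≈ -2.6667)
(G(-3) + O)² = (-3 - 8/3)² = (-17/3)² = 289/9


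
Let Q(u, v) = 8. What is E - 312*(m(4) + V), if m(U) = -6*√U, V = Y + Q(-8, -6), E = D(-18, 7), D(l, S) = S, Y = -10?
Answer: 4375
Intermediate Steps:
E = 7
V = -2 (V = -10 + 8 = -2)
E - 312*(m(4) + V) = 7 - 312*(-6*√4 - 2) = 7 - 312*(-6*2 - 2) = 7 - 312*(-12 - 2) = 7 - 312*(-14) = 7 + 4368 = 4375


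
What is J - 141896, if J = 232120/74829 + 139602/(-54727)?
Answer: -581085514697786/4095166683 ≈ -1.4190e+5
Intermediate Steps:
J = 2256953182/4095166683 (J = 232120*(1/74829) + 139602*(-1/54727) = 232120/74829 - 139602/54727 = 2256953182/4095166683 ≈ 0.55113)
J - 141896 = 2256953182/4095166683 - 141896 = -581085514697786/4095166683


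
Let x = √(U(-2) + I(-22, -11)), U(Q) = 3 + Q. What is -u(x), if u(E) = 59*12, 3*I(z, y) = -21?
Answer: -708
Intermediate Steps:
I(z, y) = -7 (I(z, y) = (⅓)*(-21) = -7)
x = I*√6 (x = √((3 - 2) - 7) = √(1 - 7) = √(-6) = I*√6 ≈ 2.4495*I)
u(E) = 708
-u(x) = -1*708 = -708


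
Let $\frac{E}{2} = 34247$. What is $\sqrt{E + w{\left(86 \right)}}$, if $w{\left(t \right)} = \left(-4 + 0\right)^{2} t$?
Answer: $\sqrt{69870} \approx 264.33$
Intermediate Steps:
$E = 68494$ ($E = 2 \cdot 34247 = 68494$)
$w{\left(t \right)} = 16 t$ ($w{\left(t \right)} = \left(-4\right)^{2} t = 16 t$)
$\sqrt{E + w{\left(86 \right)}} = \sqrt{68494 + 16 \cdot 86} = \sqrt{68494 + 1376} = \sqrt{69870}$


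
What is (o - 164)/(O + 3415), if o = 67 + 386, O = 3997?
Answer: 17/436 ≈ 0.038991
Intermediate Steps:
o = 453
(o - 164)/(O + 3415) = (453 - 164)/(3997 + 3415) = 289/7412 = 289*(1/7412) = 17/436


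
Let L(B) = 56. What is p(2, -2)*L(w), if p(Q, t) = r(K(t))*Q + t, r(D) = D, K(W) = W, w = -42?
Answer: -336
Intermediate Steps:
p(Q, t) = t + Q*t (p(Q, t) = t*Q + t = Q*t + t = t + Q*t)
p(2, -2)*L(w) = -2*(1 + 2)*56 = -2*3*56 = -6*56 = -336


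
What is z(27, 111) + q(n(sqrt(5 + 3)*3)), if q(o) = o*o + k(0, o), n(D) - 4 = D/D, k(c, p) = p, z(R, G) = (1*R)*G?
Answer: 3027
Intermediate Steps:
z(R, G) = G*R (z(R, G) = R*G = G*R)
n(D) = 5 (n(D) = 4 + D/D = 4 + 1 = 5)
q(o) = o + o**2 (q(o) = o*o + o = o**2 + o = o + o**2)
z(27, 111) + q(n(sqrt(5 + 3)*3)) = 111*27 + 5*(1 + 5) = 2997 + 5*6 = 2997 + 30 = 3027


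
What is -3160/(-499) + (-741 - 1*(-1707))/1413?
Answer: 1649038/235029 ≈ 7.0163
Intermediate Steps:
-3160/(-499) + (-741 - 1*(-1707))/1413 = -3160*(-1/499) + (-741 + 1707)*(1/1413) = 3160/499 + 966*(1/1413) = 3160/499 + 322/471 = 1649038/235029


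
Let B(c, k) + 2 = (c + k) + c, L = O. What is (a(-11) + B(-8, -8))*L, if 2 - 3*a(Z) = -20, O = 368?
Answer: -20608/3 ≈ -6869.3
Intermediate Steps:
L = 368
a(Z) = 22/3 (a(Z) = ⅔ - ⅓*(-20) = ⅔ + 20/3 = 22/3)
B(c, k) = -2 + k + 2*c (B(c, k) = -2 + ((c + k) + c) = -2 + (k + 2*c) = -2 + k + 2*c)
(a(-11) + B(-8, -8))*L = (22/3 + (-2 - 8 + 2*(-8)))*368 = (22/3 + (-2 - 8 - 16))*368 = (22/3 - 26)*368 = -56/3*368 = -20608/3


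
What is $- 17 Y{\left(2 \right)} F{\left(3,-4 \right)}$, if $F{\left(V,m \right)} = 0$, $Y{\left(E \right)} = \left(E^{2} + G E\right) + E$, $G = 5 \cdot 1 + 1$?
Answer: $0$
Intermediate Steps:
$G = 6$ ($G = 5 + 1 = 6$)
$Y{\left(E \right)} = E^{2} + 7 E$ ($Y{\left(E \right)} = \left(E^{2} + 6 E\right) + E = E^{2} + 7 E$)
$- 17 Y{\left(2 \right)} F{\left(3,-4 \right)} = - 17 \cdot 2 \left(7 + 2\right) 0 = - 17 \cdot 2 \cdot 9 \cdot 0 = \left(-17\right) 18 \cdot 0 = \left(-306\right) 0 = 0$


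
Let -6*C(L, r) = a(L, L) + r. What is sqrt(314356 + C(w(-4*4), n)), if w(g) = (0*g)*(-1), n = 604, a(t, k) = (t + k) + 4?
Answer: 2*sqrt(707073)/3 ≈ 560.58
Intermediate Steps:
a(t, k) = 4 + k + t (a(t, k) = (k + t) + 4 = 4 + k + t)
w(g) = 0 (w(g) = 0*(-1) = 0)
C(L, r) = -2/3 - L/3 - r/6 (C(L, r) = -((4 + L + L) + r)/6 = -((4 + 2*L) + r)/6 = -(4 + r + 2*L)/6 = -2/3 - L/3 - r/6)
sqrt(314356 + C(w(-4*4), n)) = sqrt(314356 + (-2/3 - 1/3*0 - 1/6*604)) = sqrt(314356 + (-2/3 + 0 - 302/3)) = sqrt(314356 - 304/3) = sqrt(942764/3) = 2*sqrt(707073)/3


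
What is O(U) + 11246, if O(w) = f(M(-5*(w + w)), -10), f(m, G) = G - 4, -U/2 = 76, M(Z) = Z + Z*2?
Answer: 11232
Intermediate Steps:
M(Z) = 3*Z (M(Z) = Z + 2*Z = 3*Z)
U = -152 (U = -2*76 = -152)
f(m, G) = -4 + G
O(w) = -14 (O(w) = -4 - 10 = -14)
O(U) + 11246 = -14 + 11246 = 11232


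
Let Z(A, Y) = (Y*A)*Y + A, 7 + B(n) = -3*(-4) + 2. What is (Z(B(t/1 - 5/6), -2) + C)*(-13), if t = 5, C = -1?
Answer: -442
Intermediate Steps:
B(n) = 7 (B(n) = -7 + (-3*(-4) + 2) = -7 + (12 + 2) = -7 + 14 = 7)
Z(A, Y) = A + A*Y² (Z(A, Y) = (A*Y)*Y + A = A*Y² + A = A + A*Y²)
(Z(B(t/1 - 5/6), -2) + C)*(-13) = (7*(1 + (-2)²) - 1)*(-13) = (7*(1 + 4) - 1)*(-13) = (7*5 - 1)*(-13) = (35 - 1)*(-13) = 34*(-13) = -442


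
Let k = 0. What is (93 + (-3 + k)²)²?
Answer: 10404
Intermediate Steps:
(93 + (-3 + k)²)² = (93 + (-3 + 0)²)² = (93 + (-3)²)² = (93 + 9)² = 102² = 10404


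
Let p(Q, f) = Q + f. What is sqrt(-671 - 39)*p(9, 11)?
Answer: 20*I*sqrt(710) ≈ 532.92*I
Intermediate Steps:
sqrt(-671 - 39)*p(9, 11) = sqrt(-671 - 39)*(9 + 11) = sqrt(-710)*20 = (I*sqrt(710))*20 = 20*I*sqrt(710)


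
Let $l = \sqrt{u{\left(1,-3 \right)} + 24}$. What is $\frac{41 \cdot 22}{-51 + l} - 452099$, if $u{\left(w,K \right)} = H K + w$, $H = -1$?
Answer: $- \frac{1163296729}{2573} - \frac{1804 \sqrt{7}}{2573} \approx -4.5212 \cdot 10^{5}$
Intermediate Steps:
$u{\left(w,K \right)} = w - K$ ($u{\left(w,K \right)} = - K + w = w - K$)
$l = 2 \sqrt{7}$ ($l = \sqrt{\left(1 - -3\right) + 24} = \sqrt{\left(1 + 3\right) + 24} = \sqrt{4 + 24} = \sqrt{28} = 2 \sqrt{7} \approx 5.2915$)
$\frac{41 \cdot 22}{-51 + l} - 452099 = \frac{41 \cdot 22}{-51 + 2 \sqrt{7}} - 452099 = \frac{902}{-51 + 2 \sqrt{7}} - 452099 = -452099 + \frac{902}{-51 + 2 \sqrt{7}}$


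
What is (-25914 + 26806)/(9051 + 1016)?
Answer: 892/10067 ≈ 0.088606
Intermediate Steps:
(-25914 + 26806)/(9051 + 1016) = 892/10067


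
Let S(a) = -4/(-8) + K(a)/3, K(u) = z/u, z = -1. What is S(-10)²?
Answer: 64/225 ≈ 0.28444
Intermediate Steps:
K(u) = -1/u
S(a) = ½ - 1/(3*a) (S(a) = -4/(-8) - 1/a/3 = -4*(-⅛) - 1/a*(⅓) = ½ - 1/(3*a))
S(-10)² = ((⅙)*(-2 + 3*(-10))/(-10))² = ((⅙)*(-⅒)*(-2 - 30))² = ((⅙)*(-⅒)*(-32))² = (8/15)² = 64/225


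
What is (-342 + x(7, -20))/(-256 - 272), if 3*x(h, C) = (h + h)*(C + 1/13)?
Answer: 4241/5148 ≈ 0.82382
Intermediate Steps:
x(h, C) = 2*h*(1/13 + C)/3 (x(h, C) = ((h + h)*(C + 1/13))/3 = ((2*h)*(C + 1/13))/3 = ((2*h)*(1/13 + C))/3 = (2*h*(1/13 + C))/3 = 2*h*(1/13 + C)/3)
(-342 + x(7, -20))/(-256 - 272) = (-342 + (2/39)*7*(1 + 13*(-20)))/(-256 - 272) = (-342 + (2/39)*7*(1 - 260))/(-528) = (-342 + (2/39)*7*(-259))*(-1/528) = (-342 - 3626/39)*(-1/528) = -16964/39*(-1/528) = 4241/5148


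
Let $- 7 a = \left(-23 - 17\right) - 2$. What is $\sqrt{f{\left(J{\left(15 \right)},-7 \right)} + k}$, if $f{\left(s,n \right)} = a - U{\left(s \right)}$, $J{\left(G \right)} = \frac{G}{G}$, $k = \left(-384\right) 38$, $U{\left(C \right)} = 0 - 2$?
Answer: $2 i \sqrt{3646} \approx 120.76 i$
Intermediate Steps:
$U{\left(C \right)} = -2$
$k = -14592$
$a = 6$ ($a = - \frac{\left(-23 - 17\right) - 2}{7} = - \frac{-40 - 2}{7} = \left(- \frac{1}{7}\right) \left(-42\right) = 6$)
$J{\left(G \right)} = 1$
$f{\left(s,n \right)} = 8$ ($f{\left(s,n \right)} = 6 - -2 = 6 + 2 = 8$)
$\sqrt{f{\left(J{\left(15 \right)},-7 \right)} + k} = \sqrt{8 - 14592} = \sqrt{-14584} = 2 i \sqrt{3646}$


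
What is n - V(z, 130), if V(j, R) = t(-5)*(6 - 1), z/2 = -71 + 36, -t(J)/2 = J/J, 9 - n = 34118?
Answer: -34099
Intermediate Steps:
n = -34109 (n = 9 - 1*34118 = 9 - 34118 = -34109)
t(J) = -2 (t(J) = -2*J/J = -2*1 = -2)
z = -70 (z = 2*(-71 + 36) = 2*(-35) = -70)
V(j, R) = -10 (V(j, R) = -2*(6 - 1) = -2*5 = -10)
n - V(z, 130) = -34109 - 1*(-10) = -34109 + 10 = -34099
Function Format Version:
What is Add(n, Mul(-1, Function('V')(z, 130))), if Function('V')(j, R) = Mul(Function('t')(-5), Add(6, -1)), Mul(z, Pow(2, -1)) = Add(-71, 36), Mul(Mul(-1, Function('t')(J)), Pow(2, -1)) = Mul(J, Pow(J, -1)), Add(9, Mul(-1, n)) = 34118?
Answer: -34099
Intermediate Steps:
n = -34109 (n = Add(9, Mul(-1, 34118)) = Add(9, -34118) = -34109)
Function('t')(J) = -2 (Function('t')(J) = Mul(-2, Mul(J, Pow(J, -1))) = Mul(-2, 1) = -2)
z = -70 (z = Mul(2, Add(-71, 36)) = Mul(2, -35) = -70)
Function('V')(j, R) = -10 (Function('V')(j, R) = Mul(-2, Add(6, -1)) = Mul(-2, 5) = -10)
Add(n, Mul(-1, Function('V')(z, 130))) = Add(-34109, Mul(-1, -10)) = Add(-34109, 10) = -34099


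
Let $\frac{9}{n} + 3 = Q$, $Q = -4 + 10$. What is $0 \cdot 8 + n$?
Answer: $3$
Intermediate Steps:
$Q = 6$
$n = 3$ ($n = \frac{9}{-3 + 6} = \frac{9}{3} = 9 \cdot \frac{1}{3} = 3$)
$0 \cdot 8 + n = 0 \cdot 8 + 3 = 0 + 3 = 3$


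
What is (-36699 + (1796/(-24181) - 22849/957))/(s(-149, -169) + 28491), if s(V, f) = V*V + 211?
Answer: -849813753124/1177957368951 ≈ -0.72143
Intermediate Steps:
s(V, f) = 211 + V**2 (s(V, f) = V**2 + 211 = 211 + V**2)
(-36699 + (1796/(-24181) - 22849/957))/(s(-149, -169) + 28491) = (-36699 + (1796/(-24181) - 22849/957))/((211 + (-149)**2) + 28491) = (-36699 + (1796*(-1/24181) - 22849*1/957))/((211 + 22201) + 28491) = (-36699 + (-1796/24181 - 22849/957))/(22412 + 28491) = (-36699 - 554230441/23141217)/50903 = -849813753124/23141217*1/50903 = -849813753124/1177957368951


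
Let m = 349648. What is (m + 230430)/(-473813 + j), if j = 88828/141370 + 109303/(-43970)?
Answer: -72115748260684/58905031714473 ≈ -1.2243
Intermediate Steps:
j = -230927959/124320778 (j = 88828*(1/141370) + 109303*(-1/43970) = 44414/70685 - 109303/43970 = -230927959/124320778 ≈ -1.8575)
(m + 230430)/(-473813 + j) = (349648 + 230430)/(-473813 - 230927959/124320778) = 580078/(-58905031714473/124320778) = 580078*(-124320778/58905031714473) = -72115748260684/58905031714473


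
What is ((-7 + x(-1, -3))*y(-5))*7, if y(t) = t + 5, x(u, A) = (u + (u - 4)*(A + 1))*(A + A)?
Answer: 0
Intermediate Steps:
x(u, A) = 2*A*(u + (1 + A)*(-4 + u)) (x(u, A) = (u + (-4 + u)*(1 + A))*(2*A) = (u + (1 + A)*(-4 + u))*(2*A) = 2*A*(u + (1 + A)*(-4 + u)))
y(t) = 5 + t
((-7 + x(-1, -3))*y(-5))*7 = ((-7 + 2*(-3)*(-4 - 4*(-3) + 2*(-1) - 3*(-1)))*(5 - 5))*7 = ((-7 + 2*(-3)*(-4 + 12 - 2 + 3))*0)*7 = ((-7 + 2*(-3)*9)*0)*7 = ((-7 - 54)*0)*7 = -61*0*7 = 0*7 = 0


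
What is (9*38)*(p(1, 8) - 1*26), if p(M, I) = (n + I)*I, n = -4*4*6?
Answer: -249660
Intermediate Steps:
n = -96 (n = -16*6 = -96)
p(M, I) = I*(-96 + I) (p(M, I) = (-96 + I)*I = I*(-96 + I))
(9*38)*(p(1, 8) - 1*26) = (9*38)*(8*(-96 + 8) - 1*26) = 342*(8*(-88) - 26) = 342*(-704 - 26) = 342*(-730) = -249660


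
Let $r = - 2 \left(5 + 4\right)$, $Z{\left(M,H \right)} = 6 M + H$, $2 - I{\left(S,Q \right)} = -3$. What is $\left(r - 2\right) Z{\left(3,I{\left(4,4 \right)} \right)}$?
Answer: $-460$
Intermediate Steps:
$I{\left(S,Q \right)} = 5$ ($I{\left(S,Q \right)} = 2 - -3 = 2 + 3 = 5$)
$Z{\left(M,H \right)} = H + 6 M$
$r = -18$ ($r = \left(-2\right) 9 = -18$)
$\left(r - 2\right) Z{\left(3,I{\left(4,4 \right)} \right)} = \left(-18 - 2\right) \left(5 + 6 \cdot 3\right) = \left(-18 - 2\right) \left(5 + 18\right) = \left(-20\right) 23 = -460$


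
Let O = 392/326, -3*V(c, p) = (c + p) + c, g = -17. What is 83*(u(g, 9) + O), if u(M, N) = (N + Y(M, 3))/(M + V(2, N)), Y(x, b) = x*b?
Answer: 1372903/5216 ≈ 263.21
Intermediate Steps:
V(c, p) = -2*c/3 - p/3 (V(c, p) = -((c + p) + c)/3 = -(p + 2*c)/3 = -2*c/3 - p/3)
O = 196/163 (O = 392*(1/326) = 196/163 ≈ 1.2025)
Y(x, b) = b*x
u(M, N) = (N + 3*M)/(-4/3 + M - N/3) (u(M, N) = (N + 3*M)/(M + (-⅔*2 - N/3)) = (N + 3*M)/(M + (-4/3 - N/3)) = (N + 3*M)/(-4/3 + M - N/3))
83*(u(g, 9) + O) = 83*(3*(9 + 3*(-17))/(-4 - 1*9 + 3*(-17)) + 196/163) = 83*(3*(9 - 51)/(-4 - 9 - 51) + 196/163) = 83*(3*(-42)/(-64) + 196/163) = 83*(3*(-1/64)*(-42) + 196/163) = 83*(63/32 + 196/163) = 83*(16541/5216) = 1372903/5216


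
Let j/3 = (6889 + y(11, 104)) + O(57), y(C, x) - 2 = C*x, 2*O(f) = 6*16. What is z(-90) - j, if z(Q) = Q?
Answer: -24339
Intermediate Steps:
O(f) = 48 (O(f) = (6*16)/2 = (1/2)*96 = 48)
y(C, x) = 2 + C*x
j = 24249 (j = 3*((6889 + (2 + 11*104)) + 48) = 3*((6889 + (2 + 1144)) + 48) = 3*((6889 + 1146) + 48) = 3*(8035 + 48) = 3*8083 = 24249)
z(-90) - j = -90 - 1*24249 = -90 - 24249 = -24339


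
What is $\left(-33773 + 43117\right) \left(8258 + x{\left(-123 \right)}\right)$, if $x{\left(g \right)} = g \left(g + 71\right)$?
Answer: $136926976$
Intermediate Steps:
$x{\left(g \right)} = g \left(71 + g\right)$
$\left(-33773 + 43117\right) \left(8258 + x{\left(-123 \right)}\right) = \left(-33773 + 43117\right) \left(8258 - 123 \left(71 - 123\right)\right) = 9344 \left(8258 - -6396\right) = 9344 \left(8258 + 6396\right) = 9344 \cdot 14654 = 136926976$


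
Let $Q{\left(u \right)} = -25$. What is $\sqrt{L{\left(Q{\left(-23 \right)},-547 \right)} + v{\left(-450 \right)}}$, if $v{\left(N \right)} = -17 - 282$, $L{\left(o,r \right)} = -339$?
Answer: $i \sqrt{638} \approx 25.259 i$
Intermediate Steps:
$v{\left(N \right)} = -299$ ($v{\left(N \right)} = -17 - 282 = -299$)
$\sqrt{L{\left(Q{\left(-23 \right)},-547 \right)} + v{\left(-450 \right)}} = \sqrt{-339 - 299} = \sqrt{-638} = i \sqrt{638}$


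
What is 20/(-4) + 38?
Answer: 33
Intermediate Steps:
20/(-4) + 38 = -¼*20 + 38 = -5 + 38 = 33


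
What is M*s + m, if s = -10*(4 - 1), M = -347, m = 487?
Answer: 10897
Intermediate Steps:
s = -30 (s = -10*3 = -30)
M*s + m = -347*(-30) + 487 = 10410 + 487 = 10897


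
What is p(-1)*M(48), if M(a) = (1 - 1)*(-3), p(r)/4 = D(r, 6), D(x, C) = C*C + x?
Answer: 0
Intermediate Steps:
D(x, C) = x + C² (D(x, C) = C² + x = x + C²)
p(r) = 144 + 4*r (p(r) = 4*(r + 6²) = 4*(r + 36) = 4*(36 + r) = 144 + 4*r)
M(a) = 0 (M(a) = 0*(-3) = 0)
p(-1)*M(48) = (144 + 4*(-1))*0 = (144 - 4)*0 = 140*0 = 0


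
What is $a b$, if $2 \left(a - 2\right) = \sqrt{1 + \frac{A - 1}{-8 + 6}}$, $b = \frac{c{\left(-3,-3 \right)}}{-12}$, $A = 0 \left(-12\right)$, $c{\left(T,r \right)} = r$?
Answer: $\frac{1}{2} + \frac{\sqrt{6}}{16} \approx 0.65309$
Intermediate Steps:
$A = 0$
$b = \frac{1}{4}$ ($b = - \frac{3}{-12} = \left(-3\right) \left(- \frac{1}{12}\right) = \frac{1}{4} \approx 0.25$)
$a = 2 + \frac{\sqrt{6}}{4}$ ($a = 2 + \frac{\sqrt{1 + \frac{0 - 1}{-8 + 6}}}{2} = 2 + \frac{\sqrt{1 - \frac{1}{-2}}}{2} = 2 + \frac{\sqrt{1 - - \frac{1}{2}}}{2} = 2 + \frac{\sqrt{1 + \frac{1}{2}}}{2} = 2 + \frac{\sqrt{\frac{3}{2}}}{2} = 2 + \frac{\frac{1}{2} \sqrt{6}}{2} = 2 + \frac{\sqrt{6}}{4} \approx 2.6124$)
$a b = \left(2 + \frac{\sqrt{6}}{4}\right) \frac{1}{4} = \frac{1}{2} + \frac{\sqrt{6}}{16}$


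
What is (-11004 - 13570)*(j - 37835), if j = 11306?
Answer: 651923646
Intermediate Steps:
(-11004 - 13570)*(j - 37835) = (-11004 - 13570)*(11306 - 37835) = -24574*(-26529) = 651923646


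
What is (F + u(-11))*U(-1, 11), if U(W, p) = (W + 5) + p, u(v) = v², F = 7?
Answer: 1920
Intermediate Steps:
U(W, p) = 5 + W + p (U(W, p) = (5 + W) + p = 5 + W + p)
(F + u(-11))*U(-1, 11) = (7 + (-11)²)*(5 - 1 + 11) = (7 + 121)*15 = 128*15 = 1920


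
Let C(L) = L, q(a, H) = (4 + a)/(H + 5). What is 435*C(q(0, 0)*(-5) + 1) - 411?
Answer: -1716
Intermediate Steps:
q(a, H) = (4 + a)/(5 + H)
435*C(q(0, 0)*(-5) + 1) - 411 = 435*(((4 + 0)/(5 + 0))*(-5) + 1) - 411 = 435*((4/5)*(-5) + 1) - 411 = 435*(((⅕)*4)*(-5) + 1) - 411 = 435*((⅘)*(-5) + 1) - 411 = 435*(-4 + 1) - 411 = 435*(-3) - 411 = -1305 - 411 = -1716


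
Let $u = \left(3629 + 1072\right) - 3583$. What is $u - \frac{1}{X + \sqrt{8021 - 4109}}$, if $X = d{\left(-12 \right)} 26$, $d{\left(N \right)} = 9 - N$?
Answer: $\frac{54819921}{49034} + \frac{\sqrt{978}}{147102} \approx 1118.0$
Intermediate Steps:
$u = 1118$ ($u = 4701 - 3583 = 1118$)
$X = 546$ ($X = \left(9 - -12\right) 26 = \left(9 + 12\right) 26 = 21 \cdot 26 = 546$)
$u - \frac{1}{X + \sqrt{8021 - 4109}} = 1118 - \frac{1}{546 + \sqrt{8021 - 4109}} = 1118 - \frac{1}{546 + \sqrt{3912}} = 1118 - \frac{1}{546 + 2 \sqrt{978}}$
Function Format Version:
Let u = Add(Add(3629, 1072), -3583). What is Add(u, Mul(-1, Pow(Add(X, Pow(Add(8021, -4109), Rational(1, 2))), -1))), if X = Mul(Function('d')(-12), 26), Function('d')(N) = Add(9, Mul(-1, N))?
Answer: Add(Rational(54819921, 49034), Mul(Rational(1, 147102), Pow(978, Rational(1, 2)))) ≈ 1118.0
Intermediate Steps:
u = 1118 (u = Add(4701, -3583) = 1118)
X = 546 (X = Mul(Add(9, Mul(-1, -12)), 26) = Mul(Add(9, 12), 26) = Mul(21, 26) = 546)
Add(u, Mul(-1, Pow(Add(X, Pow(Add(8021, -4109), Rational(1, 2))), -1))) = Add(1118, Mul(-1, Pow(Add(546, Pow(Add(8021, -4109), Rational(1, 2))), -1))) = Add(1118, Mul(-1, Pow(Add(546, Pow(3912, Rational(1, 2))), -1))) = Add(1118, Mul(-1, Pow(Add(546, Mul(2, Pow(978, Rational(1, 2)))), -1)))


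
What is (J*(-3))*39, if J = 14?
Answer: -1638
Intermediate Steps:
(J*(-3))*39 = (14*(-3))*39 = -42*39 = -1638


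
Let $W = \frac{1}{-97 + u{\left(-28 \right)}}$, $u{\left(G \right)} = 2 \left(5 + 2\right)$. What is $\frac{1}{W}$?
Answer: $-83$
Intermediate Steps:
$u{\left(G \right)} = 14$ ($u{\left(G \right)} = 2 \cdot 7 = 14$)
$W = - \frac{1}{83}$ ($W = \frac{1}{-97 + 14} = \frac{1}{-83} = - \frac{1}{83} \approx -0.012048$)
$\frac{1}{W} = \frac{1}{- \frac{1}{83}} = -83$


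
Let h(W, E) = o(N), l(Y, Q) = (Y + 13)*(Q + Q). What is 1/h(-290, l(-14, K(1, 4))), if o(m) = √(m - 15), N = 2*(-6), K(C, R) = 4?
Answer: -I*√3/9 ≈ -0.19245*I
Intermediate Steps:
l(Y, Q) = 2*Q*(13 + Y) (l(Y, Q) = (13 + Y)*(2*Q) = 2*Q*(13 + Y))
N = -12
o(m) = √(-15 + m)
h(W, E) = 3*I*√3 (h(W, E) = √(-15 - 12) = √(-27) = 3*I*√3)
1/h(-290, l(-14, K(1, 4))) = 1/(3*I*√3) = -I*√3/9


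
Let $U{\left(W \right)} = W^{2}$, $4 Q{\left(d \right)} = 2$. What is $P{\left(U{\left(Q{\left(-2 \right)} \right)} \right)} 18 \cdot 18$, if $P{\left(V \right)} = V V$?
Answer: $\frac{81}{4} \approx 20.25$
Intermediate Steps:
$Q{\left(d \right)} = \frac{1}{2}$ ($Q{\left(d \right)} = \frac{1}{4} \cdot 2 = \frac{1}{2}$)
$P{\left(V \right)} = V^{2}$
$P{\left(U{\left(Q{\left(-2 \right)} \right)} \right)} 18 \cdot 18 = \left(\left(\frac{1}{2}\right)^{2}\right)^{2} \cdot 18 \cdot 18 = \left(\frac{1}{4}\right)^{2} \cdot 18 \cdot 18 = \frac{1}{16} \cdot 18 \cdot 18 = \frac{9}{8} \cdot 18 = \frac{81}{4}$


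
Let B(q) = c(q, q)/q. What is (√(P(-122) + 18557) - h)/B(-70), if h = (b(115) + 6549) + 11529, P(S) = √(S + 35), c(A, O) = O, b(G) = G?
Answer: -18193 + √(18557 + I*√87) ≈ -18057.0 + 0.034235*I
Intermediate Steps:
P(S) = √(35 + S)
h = 18193 (h = (115 + 6549) + 11529 = 6664 + 11529 = 18193)
B(q) = 1 (B(q) = q/q = 1)
(√(P(-122) + 18557) - h)/B(-70) = (√(√(35 - 122) + 18557) - 1*18193)/1 = (√(√(-87) + 18557) - 18193)*1 = (√(I*√87 + 18557) - 18193)*1 = (√(18557 + I*√87) - 18193)*1 = (-18193 + √(18557 + I*√87))*1 = -18193 + √(18557 + I*√87)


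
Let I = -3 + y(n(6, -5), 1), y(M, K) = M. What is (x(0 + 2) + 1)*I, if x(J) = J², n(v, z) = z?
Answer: -40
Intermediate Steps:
I = -8 (I = -3 - 5 = -8)
(x(0 + 2) + 1)*I = ((0 + 2)² + 1)*(-8) = (2² + 1)*(-8) = (4 + 1)*(-8) = 5*(-8) = -40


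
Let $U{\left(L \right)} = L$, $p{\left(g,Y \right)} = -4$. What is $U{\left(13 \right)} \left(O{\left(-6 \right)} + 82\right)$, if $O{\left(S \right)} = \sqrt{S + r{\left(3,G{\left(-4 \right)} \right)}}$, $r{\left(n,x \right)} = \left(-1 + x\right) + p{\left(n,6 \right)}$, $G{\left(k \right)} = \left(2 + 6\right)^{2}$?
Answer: $1066 + 13 \sqrt{53} \approx 1160.6$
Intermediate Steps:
$G{\left(k \right)} = 64$ ($G{\left(k \right)} = 8^{2} = 64$)
$r{\left(n,x \right)} = -5 + x$ ($r{\left(n,x \right)} = \left(-1 + x\right) - 4 = -5 + x$)
$O{\left(S \right)} = \sqrt{59 + S}$ ($O{\left(S \right)} = \sqrt{S + \left(-5 + 64\right)} = \sqrt{S + 59} = \sqrt{59 + S}$)
$U{\left(13 \right)} \left(O{\left(-6 \right)} + 82\right) = 13 \left(\sqrt{59 - 6} + 82\right) = 13 \left(\sqrt{53} + 82\right) = 13 \left(82 + \sqrt{53}\right) = 1066 + 13 \sqrt{53}$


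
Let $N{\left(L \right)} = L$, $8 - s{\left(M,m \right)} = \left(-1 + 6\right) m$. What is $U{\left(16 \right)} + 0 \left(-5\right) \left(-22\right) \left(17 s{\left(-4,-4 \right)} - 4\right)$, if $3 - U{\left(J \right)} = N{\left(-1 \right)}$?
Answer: $4$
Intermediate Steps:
$s{\left(M,m \right)} = 8 - 5 m$ ($s{\left(M,m \right)} = 8 - \left(-1 + 6\right) m = 8 - 5 m$)
$U{\left(J \right)} = 4$ ($U{\left(J \right)} = 3 - -1 = 3 + 1 = 4$)
$U{\left(16 \right)} + 0 \left(-5\right) \left(-22\right) \left(17 s{\left(-4,-4 \right)} - 4\right) = 4 + 0 \left(-5\right) \left(-22\right) \left(17 \left(8 - -20\right) - 4\right) = 4 + 0 \left(-22\right) \left(17 \left(8 + 20\right) - 4\right) = 4 + 0 \left(17 \cdot 28 - 4\right) = 4 + 0 \left(476 - 4\right) = 4 + 0 \cdot 472 = 4 + 0 = 4$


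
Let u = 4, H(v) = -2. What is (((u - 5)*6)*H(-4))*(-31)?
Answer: -372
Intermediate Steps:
(((u - 5)*6)*H(-4))*(-31) = (((4 - 5)*6)*(-2))*(-31) = (-1*6*(-2))*(-31) = -6*(-2)*(-31) = 12*(-31) = -372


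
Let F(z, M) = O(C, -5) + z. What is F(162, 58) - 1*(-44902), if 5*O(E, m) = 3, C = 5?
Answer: 225323/5 ≈ 45065.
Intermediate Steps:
O(E, m) = ⅗ (O(E, m) = (⅕)*3 = ⅗)
F(z, M) = ⅗ + z
F(162, 58) - 1*(-44902) = (⅗ + 162) - 1*(-44902) = 813/5 + 44902 = 225323/5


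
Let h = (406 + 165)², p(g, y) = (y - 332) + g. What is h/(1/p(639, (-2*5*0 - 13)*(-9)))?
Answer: 138241384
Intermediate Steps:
p(g, y) = -332 + g + y (p(g, y) = (-332 + y) + g = -332 + g + y)
h = 326041 (h = 571² = 326041)
h/(1/p(639, (-2*5*0 - 13)*(-9))) = 326041/(1/(-332 + 639 + (-2*5*0 - 13)*(-9))) = 326041/(1/(-332 + 639 + (-10*0 - 13)*(-9))) = 326041/(1/(-332 + 639 + (0 - 13)*(-9))) = 326041/(1/(-332 + 639 - 13*(-9))) = 326041/(1/(-332 + 639 + 117)) = 326041/(1/424) = 326041*424 = 138241384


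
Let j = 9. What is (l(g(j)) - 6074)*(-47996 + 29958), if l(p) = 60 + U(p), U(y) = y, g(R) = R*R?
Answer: 107019454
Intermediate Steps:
g(R) = R²
l(p) = 60 + p
(l(g(j)) - 6074)*(-47996 + 29958) = ((60 + 9²) - 6074)*(-47996 + 29958) = ((60 + 81) - 6074)*(-18038) = (141 - 6074)*(-18038) = -5933*(-18038) = 107019454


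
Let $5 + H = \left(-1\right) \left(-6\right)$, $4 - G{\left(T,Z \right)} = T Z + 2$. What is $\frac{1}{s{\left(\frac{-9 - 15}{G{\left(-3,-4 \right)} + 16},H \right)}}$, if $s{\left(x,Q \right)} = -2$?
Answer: $- \frac{1}{2} \approx -0.5$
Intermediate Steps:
$G{\left(T,Z \right)} = 2 - T Z$ ($G{\left(T,Z \right)} = 4 - \left(T Z + 2\right) = 4 - \left(2 + T Z\right) = 2 - T Z$)
$H = 1$ ($H = -5 - -6 = -5 + 6 = 1$)
$\frac{1}{s{\left(\frac{-9 - 15}{G{\left(-3,-4 \right)} + 16},H \right)}} = \frac{1}{-2} = - \frac{1}{2}$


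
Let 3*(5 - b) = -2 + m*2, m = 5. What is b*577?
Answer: 4039/3 ≈ 1346.3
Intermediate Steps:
b = 7/3 (b = 5 - (-2 + 5*2)/3 = 5 - (-2 + 10)/3 = 5 - ⅓*8 = 5 - 8/3 = 7/3 ≈ 2.3333)
b*577 = (7/3)*577 = 4039/3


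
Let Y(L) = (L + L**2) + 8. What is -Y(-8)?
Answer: -64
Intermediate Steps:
Y(L) = 8 + L + L**2
-Y(-8) = -(8 - 8 + (-8)**2) = -(8 - 8 + 64) = -1*64 = -64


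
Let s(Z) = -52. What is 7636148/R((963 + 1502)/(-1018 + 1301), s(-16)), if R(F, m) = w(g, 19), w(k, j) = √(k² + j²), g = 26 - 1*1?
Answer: 3818074*√986/493 ≈ 2.4318e+5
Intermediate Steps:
g = 25 (g = 26 - 1 = 25)
w(k, j) = √(j² + k²)
R(F, m) = √986 (R(F, m) = √(19² + 25²) = √(361 + 625) = √986)
7636148/R((963 + 1502)/(-1018 + 1301), s(-16)) = 7636148/(√986) = 7636148*(√986/986) = 3818074*√986/493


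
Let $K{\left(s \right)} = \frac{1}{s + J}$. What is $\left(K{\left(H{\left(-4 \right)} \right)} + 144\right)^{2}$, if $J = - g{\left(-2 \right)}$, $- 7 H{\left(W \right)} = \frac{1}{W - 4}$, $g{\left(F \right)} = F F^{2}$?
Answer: $\frac{4187642944}{201601} \approx 20772.0$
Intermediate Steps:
$g{\left(F \right)} = F^{3}$
$H{\left(W \right)} = - \frac{1}{7 \left(-4 + W\right)}$ ($H{\left(W \right)} = - \frac{1}{7 \left(W - 4\right)} = - \frac{1}{7 \left(-4 + W\right)}$)
$J = 8$ ($J = - \left(-2\right)^{3} = \left(-1\right) \left(-8\right) = 8$)
$K{\left(s \right)} = \frac{1}{8 + s}$ ($K{\left(s \right)} = \frac{1}{s + 8} = \frac{1}{8 + s}$)
$\left(K{\left(H{\left(-4 \right)} \right)} + 144\right)^{2} = \left(\frac{1}{8 - \frac{1}{-28 + 7 \left(-4\right)}} + 144\right)^{2} = \left(\frac{1}{8 - \frac{1}{-28 - 28}} + 144\right)^{2} = \left(\frac{1}{8 - \frac{1}{-56}} + 144\right)^{2} = \left(\frac{1}{8 - - \frac{1}{56}} + 144\right)^{2} = \left(\frac{1}{8 + \frac{1}{56}} + 144\right)^{2} = \left(\frac{1}{\frac{449}{56}} + 144\right)^{2} = \left(\frac{56}{449} + 144\right)^{2} = \left(\frac{64712}{449}\right)^{2} = \frac{4187642944}{201601}$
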